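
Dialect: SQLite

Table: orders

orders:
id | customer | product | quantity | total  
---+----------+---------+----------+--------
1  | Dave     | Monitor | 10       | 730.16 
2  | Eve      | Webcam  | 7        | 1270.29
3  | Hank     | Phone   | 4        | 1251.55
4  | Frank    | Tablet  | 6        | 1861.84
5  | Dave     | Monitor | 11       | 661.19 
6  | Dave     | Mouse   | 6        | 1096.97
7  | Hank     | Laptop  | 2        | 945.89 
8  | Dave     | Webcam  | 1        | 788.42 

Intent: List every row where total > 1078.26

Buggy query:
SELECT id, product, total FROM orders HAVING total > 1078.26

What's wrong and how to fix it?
Bug: HAVING filters the output of aggregation, but this query has no GROUP BY and no aggregate functions, so SQLite rejects it (HAVING clause on a non-aggregate query); the condition here is per row

Fix: Use WHERE for row-level filtering

Corrected query:
SELECT id, product, total FROM orders WHERE total > 1078.26

Result:
id | product | total  
---+---------+--------
2  | Webcam  | 1270.29
3  | Phone   | 1251.55
4  | Tablet  | 1861.84
6  | Mouse   | 1096.97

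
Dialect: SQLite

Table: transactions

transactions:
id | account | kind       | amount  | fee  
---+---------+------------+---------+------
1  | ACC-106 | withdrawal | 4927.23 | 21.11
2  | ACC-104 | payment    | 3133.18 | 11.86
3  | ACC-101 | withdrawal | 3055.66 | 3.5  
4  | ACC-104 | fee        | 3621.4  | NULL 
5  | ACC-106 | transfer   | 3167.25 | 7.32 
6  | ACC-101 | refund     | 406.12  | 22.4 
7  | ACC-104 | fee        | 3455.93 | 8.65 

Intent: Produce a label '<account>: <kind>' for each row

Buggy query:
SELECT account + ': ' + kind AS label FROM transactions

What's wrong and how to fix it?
Bug: SQLite uses || for string concatenation; + coerces text to numbers (yielding 0)

Fix: Use the || operator for string concatenation

Corrected query:
SELECT account || ': ' || kind AS label FROM transactions

Result:
label              
-------------------
ACC-106: withdrawal
ACC-104: payment   
ACC-101: withdrawal
ACC-104: fee       
ACC-106: transfer  
ACC-101: refund    
ACC-104: fee       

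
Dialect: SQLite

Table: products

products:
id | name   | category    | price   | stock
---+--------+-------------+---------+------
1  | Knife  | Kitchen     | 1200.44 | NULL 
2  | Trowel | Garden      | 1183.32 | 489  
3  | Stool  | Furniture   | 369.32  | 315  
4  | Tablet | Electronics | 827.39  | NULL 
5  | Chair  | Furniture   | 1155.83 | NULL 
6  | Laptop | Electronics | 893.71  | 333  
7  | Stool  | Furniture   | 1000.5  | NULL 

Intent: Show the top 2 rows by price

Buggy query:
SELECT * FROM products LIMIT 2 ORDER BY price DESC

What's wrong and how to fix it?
Bug: ORDER BY cannot follow LIMIT; LIMIT is the final clause

Fix: Swap the clauses: ORDER BY first, then LIMIT

Corrected query:
SELECT * FROM products ORDER BY price DESC LIMIT 2

Result:
id | name   | category | price   | stock
---+--------+----------+---------+------
1  | Knife  | Kitchen  | 1200.44 | NULL 
2  | Trowel | Garden   | 1183.32 | 489  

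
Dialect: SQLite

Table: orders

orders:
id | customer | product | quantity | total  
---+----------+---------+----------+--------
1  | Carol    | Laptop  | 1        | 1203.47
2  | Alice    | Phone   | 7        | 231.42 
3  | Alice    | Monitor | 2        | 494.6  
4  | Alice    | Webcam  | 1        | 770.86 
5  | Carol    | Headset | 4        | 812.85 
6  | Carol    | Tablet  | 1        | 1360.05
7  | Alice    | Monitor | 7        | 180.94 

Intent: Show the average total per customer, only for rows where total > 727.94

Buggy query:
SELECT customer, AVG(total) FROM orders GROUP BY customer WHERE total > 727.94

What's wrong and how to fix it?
Bug: Row-level WHERE must come before GROUP BY in the clause order

Fix: Place WHERE between FROM and GROUP BY

Corrected query:
SELECT customer, AVG(total) FROM orders WHERE total > 727.94 GROUP BY customer

Result:
customer | AVG(total) 
---------+------------
Alice    | 770.86     
Carol    | 1125.456667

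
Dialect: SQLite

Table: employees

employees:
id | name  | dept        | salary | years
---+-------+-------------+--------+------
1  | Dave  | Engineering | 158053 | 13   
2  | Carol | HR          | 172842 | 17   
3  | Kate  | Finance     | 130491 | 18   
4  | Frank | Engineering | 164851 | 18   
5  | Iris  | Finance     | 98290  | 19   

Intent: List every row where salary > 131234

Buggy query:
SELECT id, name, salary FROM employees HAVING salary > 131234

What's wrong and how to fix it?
Bug: HAVING filters the output of aggregation, but this query has no GROUP BY and no aggregate functions, so SQLite rejects it (HAVING clause on a non-aggregate query); the condition here is per row

Fix: Replace HAVING with WHERE since the condition applies to individual rows

Corrected query:
SELECT id, name, salary FROM employees WHERE salary > 131234

Result:
id | name  | salary
---+-------+-------
1  | Dave  | 158053
2  | Carol | 172842
4  | Frank | 164851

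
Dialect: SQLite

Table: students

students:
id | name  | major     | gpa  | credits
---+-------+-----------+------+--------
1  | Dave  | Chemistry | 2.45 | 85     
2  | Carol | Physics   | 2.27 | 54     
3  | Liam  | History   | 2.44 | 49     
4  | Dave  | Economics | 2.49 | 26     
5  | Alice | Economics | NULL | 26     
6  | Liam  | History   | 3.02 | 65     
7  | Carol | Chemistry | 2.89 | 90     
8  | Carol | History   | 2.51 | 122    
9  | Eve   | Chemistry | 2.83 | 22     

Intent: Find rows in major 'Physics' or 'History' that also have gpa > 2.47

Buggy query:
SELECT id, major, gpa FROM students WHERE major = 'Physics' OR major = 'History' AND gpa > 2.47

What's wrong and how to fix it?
Bug: Without parentheses, AND is evaluated before OR, so the gpa filter only applies to the 'History' branch

Fix: Add parentheses around the OR so the AND applies to both alternatives

Corrected query:
SELECT id, major, gpa FROM students WHERE (major = 'Physics' OR major = 'History') AND gpa > 2.47

Result:
id | major   | gpa 
---+---------+-----
6  | History | 3.02
8  | History | 2.51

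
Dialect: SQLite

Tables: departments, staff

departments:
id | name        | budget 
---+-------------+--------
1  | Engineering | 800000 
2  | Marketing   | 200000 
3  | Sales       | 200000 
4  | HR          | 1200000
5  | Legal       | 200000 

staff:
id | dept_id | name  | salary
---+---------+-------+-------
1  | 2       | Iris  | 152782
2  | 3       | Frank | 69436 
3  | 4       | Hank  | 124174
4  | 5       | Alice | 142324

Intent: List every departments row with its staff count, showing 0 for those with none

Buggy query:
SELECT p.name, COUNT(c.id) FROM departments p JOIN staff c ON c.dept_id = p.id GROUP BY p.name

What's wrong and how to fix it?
Bug: An inner join excludes parents with zero children

Fix: Use LEFT JOIN so parents without children still appear (COUNT(c.id) gives 0)

Corrected query:
SELECT p.name, COUNT(c.id) FROM departments p LEFT JOIN staff c ON c.dept_id = p.id GROUP BY p.name

Result:
name        | COUNT(c.id)
------------+------------
Engineering | 0          
HR          | 1          
Legal       | 1          
Marketing   | 1          
Sales       | 1          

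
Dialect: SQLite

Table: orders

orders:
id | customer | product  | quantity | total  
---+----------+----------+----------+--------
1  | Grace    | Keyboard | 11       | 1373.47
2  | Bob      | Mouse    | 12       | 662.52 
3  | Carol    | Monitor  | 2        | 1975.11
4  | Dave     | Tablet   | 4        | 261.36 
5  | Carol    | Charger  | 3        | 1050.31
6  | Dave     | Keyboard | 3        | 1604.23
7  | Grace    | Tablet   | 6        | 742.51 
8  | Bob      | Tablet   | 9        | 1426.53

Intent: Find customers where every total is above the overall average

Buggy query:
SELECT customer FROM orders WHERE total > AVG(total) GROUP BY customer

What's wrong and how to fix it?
Bug: WHERE evaluates per row before aggregation, so AVG() is unavailable

Fix: Compute the overall average in a scalar subquery and compare each group's MIN against it in HAVING

Corrected query:
SELECT customer FROM orders GROUP BY customer HAVING MIN(total) > (SELECT AVG(total) FROM orders)

Result:
(no rows)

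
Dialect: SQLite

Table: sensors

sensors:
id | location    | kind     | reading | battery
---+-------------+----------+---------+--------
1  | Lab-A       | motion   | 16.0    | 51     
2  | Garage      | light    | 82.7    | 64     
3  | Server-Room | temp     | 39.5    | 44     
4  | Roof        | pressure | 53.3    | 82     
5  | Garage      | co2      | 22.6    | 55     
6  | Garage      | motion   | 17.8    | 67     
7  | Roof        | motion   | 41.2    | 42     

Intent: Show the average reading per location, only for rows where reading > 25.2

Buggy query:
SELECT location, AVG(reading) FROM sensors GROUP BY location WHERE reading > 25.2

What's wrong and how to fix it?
Bug: WHERE cannot follow GROUP BY

Fix: Place WHERE between FROM and GROUP BY

Corrected query:
SELECT location, AVG(reading) FROM sensors WHERE reading > 25.2 GROUP BY location

Result:
location    | AVG(reading)
------------+-------------
Garage      | 82.7        
Roof        | 47.25       
Server-Room | 39.5        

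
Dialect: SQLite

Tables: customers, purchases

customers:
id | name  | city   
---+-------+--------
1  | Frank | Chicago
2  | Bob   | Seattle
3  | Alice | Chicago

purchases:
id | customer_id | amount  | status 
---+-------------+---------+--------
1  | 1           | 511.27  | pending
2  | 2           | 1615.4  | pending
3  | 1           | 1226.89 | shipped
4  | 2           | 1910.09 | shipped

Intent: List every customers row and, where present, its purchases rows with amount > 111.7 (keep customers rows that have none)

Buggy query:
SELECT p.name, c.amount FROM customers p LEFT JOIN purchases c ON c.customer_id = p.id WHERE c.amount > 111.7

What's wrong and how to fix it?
Bug: A WHERE condition on the right-hand table after LEFT JOIN drops unmatched parents

Fix: Move the right-table condition into the ON clause so unmatched parents are kept

Corrected query:
SELECT p.name, c.amount FROM customers p LEFT JOIN purchases c ON c.customer_id = p.id AND c.amount > 111.7

Result:
name  | amount 
------+--------
Frank | 511.27 
Frank | 1226.89
Bob   | 1615.4 
Bob   | 1910.09
Alice | NULL   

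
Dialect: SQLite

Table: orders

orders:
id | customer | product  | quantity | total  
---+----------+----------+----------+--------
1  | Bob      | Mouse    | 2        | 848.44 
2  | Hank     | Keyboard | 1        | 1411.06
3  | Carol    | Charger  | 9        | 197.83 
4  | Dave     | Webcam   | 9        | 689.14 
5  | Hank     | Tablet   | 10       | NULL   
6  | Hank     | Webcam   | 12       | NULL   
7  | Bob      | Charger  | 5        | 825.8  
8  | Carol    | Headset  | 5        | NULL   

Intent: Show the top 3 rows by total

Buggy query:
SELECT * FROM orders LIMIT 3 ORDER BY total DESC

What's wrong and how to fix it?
Bug: ORDER BY cannot follow LIMIT; LIMIT is the final clause

Fix: Sort with ORDER BY, then apply LIMIT

Corrected query:
SELECT * FROM orders ORDER BY total DESC LIMIT 3

Result:
id | customer | product  | quantity | total  
---+----------+----------+----------+--------
2  | Hank     | Keyboard | 1        | 1411.06
1  | Bob      | Mouse    | 2        | 848.44 
7  | Bob      | Charger  | 5        | 825.8  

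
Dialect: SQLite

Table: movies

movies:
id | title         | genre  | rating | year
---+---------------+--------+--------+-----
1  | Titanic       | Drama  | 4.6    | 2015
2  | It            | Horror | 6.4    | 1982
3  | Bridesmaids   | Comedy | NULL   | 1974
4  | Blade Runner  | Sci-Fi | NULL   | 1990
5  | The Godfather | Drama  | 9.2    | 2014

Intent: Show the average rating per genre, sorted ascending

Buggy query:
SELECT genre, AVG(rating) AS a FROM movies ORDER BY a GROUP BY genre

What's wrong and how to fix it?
Bug: GROUP BY must precede ORDER BY

Fix: Move ORDER BY to the end, after GROUP BY

Corrected query:
SELECT genre, AVG(rating) AS a FROM movies GROUP BY genre ORDER BY a

Result:
genre  | a   
-------+-----
Comedy | NULL
Sci-Fi | NULL
Horror | 6.4 
Drama  | 6.9 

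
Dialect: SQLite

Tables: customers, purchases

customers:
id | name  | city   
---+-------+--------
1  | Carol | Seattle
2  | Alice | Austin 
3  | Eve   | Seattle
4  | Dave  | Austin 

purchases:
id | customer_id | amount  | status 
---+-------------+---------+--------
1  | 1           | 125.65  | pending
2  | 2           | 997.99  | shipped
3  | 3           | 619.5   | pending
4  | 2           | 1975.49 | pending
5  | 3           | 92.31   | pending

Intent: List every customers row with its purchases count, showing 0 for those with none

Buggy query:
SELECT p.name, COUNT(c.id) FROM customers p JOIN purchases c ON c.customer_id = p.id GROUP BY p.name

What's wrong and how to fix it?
Bug: An inner join excludes parents with zero children

Fix: Switch to LEFT JOIN to retain unmatched parent rows

Corrected query:
SELECT p.name, COUNT(c.id) FROM customers p LEFT JOIN purchases c ON c.customer_id = p.id GROUP BY p.name

Result:
name  | COUNT(c.id)
------+------------
Alice | 2          
Carol | 1          
Dave  | 0          
Eve   | 2          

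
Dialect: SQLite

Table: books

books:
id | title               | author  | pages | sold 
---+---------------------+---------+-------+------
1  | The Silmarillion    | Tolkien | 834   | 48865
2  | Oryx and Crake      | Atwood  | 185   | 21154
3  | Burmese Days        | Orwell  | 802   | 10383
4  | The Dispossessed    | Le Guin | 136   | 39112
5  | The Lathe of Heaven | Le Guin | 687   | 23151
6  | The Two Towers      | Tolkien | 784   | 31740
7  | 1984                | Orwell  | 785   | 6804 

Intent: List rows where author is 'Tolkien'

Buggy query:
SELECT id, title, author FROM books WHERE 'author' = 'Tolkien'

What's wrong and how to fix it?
Bug: 'author' in single quotes is a string literal, not the column; the comparison is literal-vs-literal and never true

Fix: Reference the column as author without single quotes

Corrected query:
SELECT id, title, author FROM books WHERE author = 'Tolkien'

Result:
id | title            | author 
---+------------------+--------
1  | The Silmarillion | Tolkien
6  | The Two Towers   | Tolkien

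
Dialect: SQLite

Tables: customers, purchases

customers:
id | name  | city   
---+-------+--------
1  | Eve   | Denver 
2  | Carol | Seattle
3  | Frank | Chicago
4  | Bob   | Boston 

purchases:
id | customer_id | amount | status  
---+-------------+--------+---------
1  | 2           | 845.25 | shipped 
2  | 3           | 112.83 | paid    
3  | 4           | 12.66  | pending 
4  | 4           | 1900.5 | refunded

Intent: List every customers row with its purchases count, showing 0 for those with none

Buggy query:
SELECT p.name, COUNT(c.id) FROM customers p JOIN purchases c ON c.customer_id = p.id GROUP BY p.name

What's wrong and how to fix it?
Bug: INNER JOIN drops customers rows that have no matching purchases rows

Fix: Switch to LEFT JOIN to retain unmatched parent rows

Corrected query:
SELECT p.name, COUNT(c.id) FROM customers p LEFT JOIN purchases c ON c.customer_id = p.id GROUP BY p.name

Result:
name  | COUNT(c.id)
------+------------
Bob   | 2          
Carol | 1          
Eve   | 0          
Frank | 1          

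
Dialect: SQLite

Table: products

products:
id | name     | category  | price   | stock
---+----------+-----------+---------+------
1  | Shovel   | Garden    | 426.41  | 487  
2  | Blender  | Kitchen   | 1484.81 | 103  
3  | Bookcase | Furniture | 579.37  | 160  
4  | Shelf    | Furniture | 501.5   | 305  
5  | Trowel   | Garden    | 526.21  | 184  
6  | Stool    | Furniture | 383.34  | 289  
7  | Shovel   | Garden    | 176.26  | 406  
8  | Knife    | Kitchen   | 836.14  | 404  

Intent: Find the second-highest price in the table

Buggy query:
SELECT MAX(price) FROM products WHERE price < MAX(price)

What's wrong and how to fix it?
Bug: The inner MAX is an aggregate inside WHERE, which is not allowed

Fix: Compute the overall MAX in a subquery, then take MAX of rows below it

Corrected query:
SELECT MAX(price) FROM products WHERE price < (SELECT MAX(price) FROM products)

Result:
MAX(price)
----------
836.14    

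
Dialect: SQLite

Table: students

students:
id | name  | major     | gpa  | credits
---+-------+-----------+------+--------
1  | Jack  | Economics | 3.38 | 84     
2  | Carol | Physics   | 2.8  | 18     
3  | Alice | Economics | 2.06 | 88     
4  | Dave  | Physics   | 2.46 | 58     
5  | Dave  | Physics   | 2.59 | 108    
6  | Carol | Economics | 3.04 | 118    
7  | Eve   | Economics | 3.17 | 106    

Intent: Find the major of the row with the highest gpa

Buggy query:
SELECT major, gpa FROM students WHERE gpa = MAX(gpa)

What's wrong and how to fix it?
Bug: WHERE is evaluated per row; an aggregate over the whole table isn't defined there

Fix: Wrap MAX in a scalar subquery so WHERE compares against a single value

Corrected query:
SELECT major, gpa FROM students WHERE gpa = (SELECT MAX(gpa) FROM students)

Result:
major     | gpa 
----------+-----
Economics | 3.38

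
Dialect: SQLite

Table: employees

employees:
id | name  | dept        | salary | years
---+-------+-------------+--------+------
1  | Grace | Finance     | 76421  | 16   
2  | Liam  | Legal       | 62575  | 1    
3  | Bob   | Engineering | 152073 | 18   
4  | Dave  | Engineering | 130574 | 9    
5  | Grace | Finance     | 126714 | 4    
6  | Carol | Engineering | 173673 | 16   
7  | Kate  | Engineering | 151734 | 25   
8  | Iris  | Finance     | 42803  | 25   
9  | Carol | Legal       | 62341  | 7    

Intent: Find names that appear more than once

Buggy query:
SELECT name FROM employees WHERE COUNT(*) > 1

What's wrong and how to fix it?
Bug: COUNT(*) is an aggregate and cannot be used in WHERE

Fix: GROUP BY name, then filter groups with HAVING COUNT(*) > 1

Corrected query:
SELECT name FROM employees GROUP BY name HAVING COUNT(*) > 1

Result:
name 
-----
Carol
Grace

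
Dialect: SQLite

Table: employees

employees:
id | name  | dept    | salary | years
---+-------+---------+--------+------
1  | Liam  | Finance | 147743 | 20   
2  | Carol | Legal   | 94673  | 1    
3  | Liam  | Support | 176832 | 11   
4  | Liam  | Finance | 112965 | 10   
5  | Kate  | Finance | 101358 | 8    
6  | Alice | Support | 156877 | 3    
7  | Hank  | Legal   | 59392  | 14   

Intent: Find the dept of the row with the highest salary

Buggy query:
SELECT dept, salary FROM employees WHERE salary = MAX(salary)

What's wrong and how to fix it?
Bug: MAX(salary) is an aggregate and cannot be used directly in WHERE

Fix: Wrap MAX in a scalar subquery so WHERE compares against a single value

Corrected query:
SELECT dept, salary FROM employees WHERE salary = (SELECT MAX(salary) FROM employees)

Result:
dept    | salary
--------+-------
Support | 176832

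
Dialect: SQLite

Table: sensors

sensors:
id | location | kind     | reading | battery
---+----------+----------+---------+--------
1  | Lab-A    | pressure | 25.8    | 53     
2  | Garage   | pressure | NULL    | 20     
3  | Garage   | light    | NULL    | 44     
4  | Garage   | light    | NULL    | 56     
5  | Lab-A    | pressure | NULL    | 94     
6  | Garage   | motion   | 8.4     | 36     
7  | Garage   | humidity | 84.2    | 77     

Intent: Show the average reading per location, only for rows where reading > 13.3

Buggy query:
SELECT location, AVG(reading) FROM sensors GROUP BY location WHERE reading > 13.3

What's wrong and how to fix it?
Bug: WHERE cannot follow GROUP BY

Fix: Move the WHERE clause before GROUP BY

Corrected query:
SELECT location, AVG(reading) FROM sensors WHERE reading > 13.3 GROUP BY location

Result:
location | AVG(reading)
---------+-------------
Garage   | 84.2        
Lab-A    | 25.8        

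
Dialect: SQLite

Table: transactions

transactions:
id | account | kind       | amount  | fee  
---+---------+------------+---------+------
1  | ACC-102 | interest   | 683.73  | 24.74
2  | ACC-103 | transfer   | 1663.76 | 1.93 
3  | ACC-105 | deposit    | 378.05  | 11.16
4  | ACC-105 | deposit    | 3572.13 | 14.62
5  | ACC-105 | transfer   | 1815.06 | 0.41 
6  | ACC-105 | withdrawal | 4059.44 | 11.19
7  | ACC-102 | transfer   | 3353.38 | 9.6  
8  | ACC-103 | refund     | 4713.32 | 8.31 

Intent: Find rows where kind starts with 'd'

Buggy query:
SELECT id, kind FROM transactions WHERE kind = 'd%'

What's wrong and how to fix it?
Bug: '=' compares the literal string including the % character; pattern matching needs LIKE

Fix: Use LIKE for wildcard pattern matching

Corrected query:
SELECT id, kind FROM transactions WHERE kind LIKE 'd%'

Result:
id | kind   
---+--------
3  | deposit
4  | deposit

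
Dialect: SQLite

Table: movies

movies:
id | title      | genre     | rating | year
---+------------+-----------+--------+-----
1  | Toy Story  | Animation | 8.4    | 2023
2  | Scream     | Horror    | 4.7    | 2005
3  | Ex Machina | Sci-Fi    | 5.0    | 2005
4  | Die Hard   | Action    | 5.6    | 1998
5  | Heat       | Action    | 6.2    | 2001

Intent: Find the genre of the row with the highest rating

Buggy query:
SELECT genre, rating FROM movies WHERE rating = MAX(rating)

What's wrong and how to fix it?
Bug: WHERE is evaluated per row; an aggregate over the whole table isn't defined there

Fix: Use a subquery: WHERE rating = (SELECT MAX(rating) FROM movies)

Corrected query:
SELECT genre, rating FROM movies WHERE rating = (SELECT MAX(rating) FROM movies)

Result:
genre     | rating
----------+-------
Animation | 8.4   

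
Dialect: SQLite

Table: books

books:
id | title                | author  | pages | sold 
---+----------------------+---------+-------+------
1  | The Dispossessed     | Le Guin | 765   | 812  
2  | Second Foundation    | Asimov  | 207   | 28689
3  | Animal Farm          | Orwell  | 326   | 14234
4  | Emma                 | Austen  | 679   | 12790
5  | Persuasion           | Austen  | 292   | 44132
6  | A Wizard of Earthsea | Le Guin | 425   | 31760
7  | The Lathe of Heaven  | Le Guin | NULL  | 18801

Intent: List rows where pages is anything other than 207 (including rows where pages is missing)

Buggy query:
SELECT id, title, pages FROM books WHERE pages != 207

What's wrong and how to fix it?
Bug: Inequality against NULL is unknown, not true; rows with NULL are dropped

Fix: Handle NULL separately with IS NULL alongside the inequality

Corrected query:
SELECT id, title, pages FROM books WHERE pages != 207 OR pages IS NULL

Result:
id | title                | pages
---+----------------------+------
1  | The Dispossessed     | 765  
3  | Animal Farm          | 326  
4  | Emma                 | 679  
5  | Persuasion           | 292  
6  | A Wizard of Earthsea | 425  
7  | The Lathe of Heaven  | NULL 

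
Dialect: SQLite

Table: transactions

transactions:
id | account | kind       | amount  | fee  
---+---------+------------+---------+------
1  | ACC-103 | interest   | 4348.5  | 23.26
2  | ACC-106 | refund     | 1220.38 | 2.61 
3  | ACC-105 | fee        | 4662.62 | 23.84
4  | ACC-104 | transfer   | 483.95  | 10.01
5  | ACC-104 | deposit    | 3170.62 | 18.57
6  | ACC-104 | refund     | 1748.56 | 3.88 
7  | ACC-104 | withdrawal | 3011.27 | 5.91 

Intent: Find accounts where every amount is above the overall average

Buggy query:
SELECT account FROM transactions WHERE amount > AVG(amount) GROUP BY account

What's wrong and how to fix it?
Bug: AVG() is an aggregate; it can't sit directly in WHERE

Fix: Use a subquery for AVG and a HAVING MIN(...) filter so the condition holds for every row in the group

Corrected query:
SELECT account FROM transactions GROUP BY account HAVING MIN(amount) > (SELECT AVG(amount) FROM transactions)

Result:
account
-------
ACC-103
ACC-105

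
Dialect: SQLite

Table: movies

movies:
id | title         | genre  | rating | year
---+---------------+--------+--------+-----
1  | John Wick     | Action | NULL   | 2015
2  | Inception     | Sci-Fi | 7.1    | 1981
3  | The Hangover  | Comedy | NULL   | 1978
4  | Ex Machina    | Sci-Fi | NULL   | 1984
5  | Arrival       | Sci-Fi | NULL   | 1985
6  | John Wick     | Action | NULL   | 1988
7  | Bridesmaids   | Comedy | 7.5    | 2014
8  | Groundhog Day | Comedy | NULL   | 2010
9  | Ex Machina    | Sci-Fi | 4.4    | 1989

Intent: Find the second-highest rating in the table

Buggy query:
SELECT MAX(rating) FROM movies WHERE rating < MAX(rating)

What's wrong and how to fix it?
Bug: The inner MAX is an aggregate inside WHERE, which is not allowed

Fix: Put the inner MAX in a scalar subquery

Corrected query:
SELECT MAX(rating) FROM movies WHERE rating < (SELECT MAX(rating) FROM movies)

Result:
MAX(rating)
-----------
7.1        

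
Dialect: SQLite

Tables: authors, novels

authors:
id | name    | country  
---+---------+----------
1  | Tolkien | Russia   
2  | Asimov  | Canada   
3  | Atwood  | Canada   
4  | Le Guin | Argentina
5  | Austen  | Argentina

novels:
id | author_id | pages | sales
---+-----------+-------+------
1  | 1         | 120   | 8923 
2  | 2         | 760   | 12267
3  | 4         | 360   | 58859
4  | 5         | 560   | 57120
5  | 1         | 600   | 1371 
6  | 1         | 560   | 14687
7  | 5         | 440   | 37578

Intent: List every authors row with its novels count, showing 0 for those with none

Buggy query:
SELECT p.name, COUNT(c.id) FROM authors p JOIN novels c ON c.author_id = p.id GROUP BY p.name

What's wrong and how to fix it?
Bug: An inner join excludes parents with zero children

Fix: Switch to LEFT JOIN to retain unmatched parent rows

Corrected query:
SELECT p.name, COUNT(c.id) FROM authors p LEFT JOIN novels c ON c.author_id = p.id GROUP BY p.name

Result:
name    | COUNT(c.id)
--------+------------
Asimov  | 1          
Atwood  | 0          
Austen  | 2          
Le Guin | 1          
Tolkien | 3          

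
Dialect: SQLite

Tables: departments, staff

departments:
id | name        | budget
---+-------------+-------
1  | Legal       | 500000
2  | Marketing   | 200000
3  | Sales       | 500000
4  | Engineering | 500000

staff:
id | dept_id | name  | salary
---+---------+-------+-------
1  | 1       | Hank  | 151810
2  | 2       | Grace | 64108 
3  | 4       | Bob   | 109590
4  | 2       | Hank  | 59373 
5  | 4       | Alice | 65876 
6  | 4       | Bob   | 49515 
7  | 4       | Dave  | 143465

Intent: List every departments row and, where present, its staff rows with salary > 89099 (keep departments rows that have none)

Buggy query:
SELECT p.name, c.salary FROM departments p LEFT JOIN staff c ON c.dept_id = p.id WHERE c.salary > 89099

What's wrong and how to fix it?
Bug: Filtering c.salary in WHERE discards the NULL rows produced by LEFT JOIN, turning it into an inner join

Fix: Move the right-table condition into the ON clause so unmatched parents are kept

Corrected query:
SELECT p.name, c.salary FROM departments p LEFT JOIN staff c ON c.dept_id = p.id AND c.salary > 89099

Result:
name        | salary
------------+-------
Legal       | 151810
Marketing   | NULL  
Sales       | NULL  
Engineering | 109590
Engineering | 143465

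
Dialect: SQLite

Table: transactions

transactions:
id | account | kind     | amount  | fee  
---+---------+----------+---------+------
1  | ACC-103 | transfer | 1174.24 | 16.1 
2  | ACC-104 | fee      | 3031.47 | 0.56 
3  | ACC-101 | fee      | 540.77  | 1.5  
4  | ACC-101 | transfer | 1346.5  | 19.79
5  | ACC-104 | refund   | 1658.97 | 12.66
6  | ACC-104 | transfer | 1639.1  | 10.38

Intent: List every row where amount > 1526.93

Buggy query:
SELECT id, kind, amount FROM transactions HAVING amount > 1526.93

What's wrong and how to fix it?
Bug: HAVING filters the output of aggregation, but this query has no GROUP BY and no aggregate functions, so SQLite rejects it (HAVING clause on a non-aggregate query); the condition here is per row

Fix: Use WHERE for row-level filtering

Corrected query:
SELECT id, kind, amount FROM transactions WHERE amount > 1526.93

Result:
id | kind     | amount 
---+----------+--------
2  | fee      | 3031.47
5  | refund   | 1658.97
6  | transfer | 1639.1 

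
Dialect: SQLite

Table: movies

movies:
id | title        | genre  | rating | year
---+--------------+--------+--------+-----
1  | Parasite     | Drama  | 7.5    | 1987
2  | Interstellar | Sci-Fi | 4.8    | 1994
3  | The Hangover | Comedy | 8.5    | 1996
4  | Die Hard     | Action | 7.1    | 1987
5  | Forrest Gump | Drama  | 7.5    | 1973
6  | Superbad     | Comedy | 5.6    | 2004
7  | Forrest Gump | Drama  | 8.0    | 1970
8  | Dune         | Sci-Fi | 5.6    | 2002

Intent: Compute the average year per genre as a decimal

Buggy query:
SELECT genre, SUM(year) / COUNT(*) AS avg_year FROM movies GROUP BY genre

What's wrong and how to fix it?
Bug: Both operands are integers, so '/' performs integer division and truncates

Fix: Cast one side to REAL so the division keeps the fractional part

Corrected query:
SELECT genre, SUM(year) * 1.0 / COUNT(*) AS avg_year FROM movies GROUP BY genre

Result:
genre  | avg_year   
-------+------------
Action | 1987       
Comedy | 2000       
Drama  | 1976.666667
Sci-Fi | 1998       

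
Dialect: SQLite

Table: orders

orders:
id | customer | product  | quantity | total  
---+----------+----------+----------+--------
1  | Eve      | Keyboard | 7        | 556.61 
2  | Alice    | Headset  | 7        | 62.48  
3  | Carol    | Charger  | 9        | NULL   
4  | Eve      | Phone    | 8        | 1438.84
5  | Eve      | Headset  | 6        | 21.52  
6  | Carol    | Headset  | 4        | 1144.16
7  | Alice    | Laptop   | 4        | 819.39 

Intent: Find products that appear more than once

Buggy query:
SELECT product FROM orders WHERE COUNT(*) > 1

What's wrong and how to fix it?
Bug: COUNT(*) is an aggregate and cannot be used in WHERE

Fix: GROUP BY product, then filter groups with HAVING COUNT(*) > 1

Corrected query:
SELECT product FROM orders GROUP BY product HAVING COUNT(*) > 1

Result:
product
-------
Headset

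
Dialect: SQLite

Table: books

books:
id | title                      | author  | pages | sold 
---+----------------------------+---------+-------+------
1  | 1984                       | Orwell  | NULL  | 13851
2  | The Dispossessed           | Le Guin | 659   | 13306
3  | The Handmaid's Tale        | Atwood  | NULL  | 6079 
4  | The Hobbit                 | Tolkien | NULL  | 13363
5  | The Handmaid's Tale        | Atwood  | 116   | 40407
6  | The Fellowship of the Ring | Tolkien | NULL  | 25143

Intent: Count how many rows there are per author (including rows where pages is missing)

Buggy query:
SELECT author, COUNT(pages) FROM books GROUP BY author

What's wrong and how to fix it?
Bug: COUNT(column) counts non-NULL values only; rows with NULL pages aren't counted

Fix: Use COUNT(*) to count all rows regardless of NULL

Corrected query:
SELECT author, COUNT(*) FROM books GROUP BY author

Result:
author  | COUNT(*)
--------+---------
Atwood  | 2       
Le Guin | 1       
Orwell  | 1       
Tolkien | 2       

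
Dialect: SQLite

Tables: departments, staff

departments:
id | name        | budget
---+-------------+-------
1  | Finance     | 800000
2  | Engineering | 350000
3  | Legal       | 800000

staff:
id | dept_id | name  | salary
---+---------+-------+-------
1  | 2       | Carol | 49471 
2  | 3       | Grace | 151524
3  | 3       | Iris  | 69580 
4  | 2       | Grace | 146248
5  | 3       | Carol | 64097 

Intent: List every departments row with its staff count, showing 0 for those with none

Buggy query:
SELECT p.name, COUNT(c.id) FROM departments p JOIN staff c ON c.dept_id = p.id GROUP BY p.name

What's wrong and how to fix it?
Bug: An inner join excludes parents with zero children

Fix: Use LEFT JOIN so parents without children still appear (COUNT(c.id) gives 0)

Corrected query:
SELECT p.name, COUNT(c.id) FROM departments p LEFT JOIN staff c ON c.dept_id = p.id GROUP BY p.name

Result:
name        | COUNT(c.id)
------------+------------
Engineering | 2          
Finance     | 0          
Legal       | 3          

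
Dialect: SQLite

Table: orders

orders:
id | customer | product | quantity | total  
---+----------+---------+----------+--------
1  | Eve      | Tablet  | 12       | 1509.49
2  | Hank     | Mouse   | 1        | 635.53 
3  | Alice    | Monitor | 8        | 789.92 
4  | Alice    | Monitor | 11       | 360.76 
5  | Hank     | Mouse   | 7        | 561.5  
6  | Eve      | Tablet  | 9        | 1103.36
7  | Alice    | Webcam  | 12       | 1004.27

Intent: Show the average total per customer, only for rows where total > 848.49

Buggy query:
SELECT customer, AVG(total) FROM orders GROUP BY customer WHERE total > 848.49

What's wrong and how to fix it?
Bug: Row-level WHERE must come before GROUP BY in the clause order

Fix: Move the WHERE clause before GROUP BY

Corrected query:
SELECT customer, AVG(total) FROM orders WHERE total > 848.49 GROUP BY customer

Result:
customer | AVG(total)
---------+-----------
Alice    | 1004.27   
Eve      | 1306.425  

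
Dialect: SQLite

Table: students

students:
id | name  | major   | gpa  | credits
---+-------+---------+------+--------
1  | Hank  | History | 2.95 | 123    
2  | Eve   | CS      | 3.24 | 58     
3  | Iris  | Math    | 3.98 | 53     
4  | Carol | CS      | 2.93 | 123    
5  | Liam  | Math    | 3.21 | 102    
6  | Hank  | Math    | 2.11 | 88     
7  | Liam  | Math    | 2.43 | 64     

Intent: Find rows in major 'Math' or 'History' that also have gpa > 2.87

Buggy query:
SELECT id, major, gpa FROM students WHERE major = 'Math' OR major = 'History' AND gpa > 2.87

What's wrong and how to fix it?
Bug: Without parentheses, AND is evaluated before OR, so the gpa filter only applies to the 'History' branch

Fix: Add parentheses around the OR so the AND applies to both alternatives

Corrected query:
SELECT id, major, gpa FROM students WHERE (major = 'Math' OR major = 'History') AND gpa > 2.87

Result:
id | major   | gpa 
---+---------+-----
1  | History | 2.95
3  | Math    | 3.98
5  | Math    | 3.21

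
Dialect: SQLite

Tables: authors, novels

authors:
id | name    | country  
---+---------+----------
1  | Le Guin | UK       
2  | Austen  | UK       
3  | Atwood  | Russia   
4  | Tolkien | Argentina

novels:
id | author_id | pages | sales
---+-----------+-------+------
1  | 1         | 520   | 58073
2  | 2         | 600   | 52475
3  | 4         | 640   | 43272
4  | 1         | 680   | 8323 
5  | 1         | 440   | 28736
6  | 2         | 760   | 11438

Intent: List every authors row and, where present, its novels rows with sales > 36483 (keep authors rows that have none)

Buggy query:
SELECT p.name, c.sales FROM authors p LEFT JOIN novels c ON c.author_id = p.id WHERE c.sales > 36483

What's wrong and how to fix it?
Bug: Filtering c.sales in WHERE discards the NULL rows produced by LEFT JOIN, turning it into an inner join

Fix: Put 'c.sales > 36483' in the JOIN's ON clause instead of WHERE

Corrected query:
SELECT p.name, c.sales FROM authors p LEFT JOIN novels c ON c.author_id = p.id AND c.sales > 36483

Result:
name    | sales
--------+------
Le Guin | 58073
Austen  | 52475
Atwood  | NULL 
Tolkien | 43272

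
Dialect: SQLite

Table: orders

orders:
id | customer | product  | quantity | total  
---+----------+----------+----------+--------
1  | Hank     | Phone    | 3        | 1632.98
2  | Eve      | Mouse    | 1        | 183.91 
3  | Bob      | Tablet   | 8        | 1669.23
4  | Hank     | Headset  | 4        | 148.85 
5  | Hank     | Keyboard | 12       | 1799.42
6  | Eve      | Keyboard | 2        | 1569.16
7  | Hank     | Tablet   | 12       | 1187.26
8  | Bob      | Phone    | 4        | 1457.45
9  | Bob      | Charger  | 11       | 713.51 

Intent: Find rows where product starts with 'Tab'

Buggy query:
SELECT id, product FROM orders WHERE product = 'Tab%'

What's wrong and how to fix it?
Bug: '=' compares the literal string including the % character; pattern matching needs LIKE

Fix: Use LIKE for wildcard pattern matching

Corrected query:
SELECT id, product FROM orders WHERE product LIKE 'Tab%'

Result:
id | product
---+--------
3  | Tablet 
7  | Tablet 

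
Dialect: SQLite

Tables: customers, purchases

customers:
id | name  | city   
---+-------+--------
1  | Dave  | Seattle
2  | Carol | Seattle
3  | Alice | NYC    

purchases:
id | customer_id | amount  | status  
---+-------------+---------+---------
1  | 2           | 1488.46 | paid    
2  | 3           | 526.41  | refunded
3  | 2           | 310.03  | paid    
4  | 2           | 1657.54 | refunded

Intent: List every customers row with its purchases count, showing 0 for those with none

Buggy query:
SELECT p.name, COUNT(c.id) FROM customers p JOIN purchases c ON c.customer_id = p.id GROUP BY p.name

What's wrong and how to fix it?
Bug: An inner join excludes parents with zero children

Fix: Use LEFT JOIN so parents without children still appear (COUNT(c.id) gives 0)

Corrected query:
SELECT p.name, COUNT(c.id) FROM customers p LEFT JOIN purchases c ON c.customer_id = p.id GROUP BY p.name

Result:
name  | COUNT(c.id)
------+------------
Alice | 1          
Carol | 3          
Dave  | 0          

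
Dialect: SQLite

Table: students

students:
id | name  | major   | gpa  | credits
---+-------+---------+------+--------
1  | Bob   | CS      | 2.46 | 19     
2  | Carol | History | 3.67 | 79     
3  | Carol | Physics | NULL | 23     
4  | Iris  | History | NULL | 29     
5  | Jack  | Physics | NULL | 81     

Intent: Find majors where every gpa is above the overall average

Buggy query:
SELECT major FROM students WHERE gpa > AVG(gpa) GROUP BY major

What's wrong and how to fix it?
Bug: AVG() is an aggregate; it can't sit directly in WHERE

Fix: Compute the overall average in a scalar subquery and compare each group's MIN against it in HAVING

Corrected query:
SELECT major FROM students GROUP BY major HAVING MIN(gpa) > (SELECT AVG(gpa) FROM students)

Result:
major  
-------
History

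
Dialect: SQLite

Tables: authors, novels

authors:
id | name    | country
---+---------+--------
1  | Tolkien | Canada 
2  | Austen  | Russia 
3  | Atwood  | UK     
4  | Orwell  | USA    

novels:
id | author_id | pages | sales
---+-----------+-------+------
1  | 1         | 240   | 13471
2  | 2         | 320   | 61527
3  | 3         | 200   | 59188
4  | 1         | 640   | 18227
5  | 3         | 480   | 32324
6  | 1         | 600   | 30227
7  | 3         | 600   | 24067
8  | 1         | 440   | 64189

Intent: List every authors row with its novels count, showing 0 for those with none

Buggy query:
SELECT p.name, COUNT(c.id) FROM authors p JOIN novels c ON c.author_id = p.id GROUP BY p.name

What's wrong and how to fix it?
Bug: INNER JOIN drops authors rows that have no matching novels rows

Fix: Switch to LEFT JOIN to retain unmatched parent rows

Corrected query:
SELECT p.name, COUNT(c.id) FROM authors p LEFT JOIN novels c ON c.author_id = p.id GROUP BY p.name

Result:
name    | COUNT(c.id)
--------+------------
Atwood  | 3          
Austen  | 1          
Orwell  | 0          
Tolkien | 4          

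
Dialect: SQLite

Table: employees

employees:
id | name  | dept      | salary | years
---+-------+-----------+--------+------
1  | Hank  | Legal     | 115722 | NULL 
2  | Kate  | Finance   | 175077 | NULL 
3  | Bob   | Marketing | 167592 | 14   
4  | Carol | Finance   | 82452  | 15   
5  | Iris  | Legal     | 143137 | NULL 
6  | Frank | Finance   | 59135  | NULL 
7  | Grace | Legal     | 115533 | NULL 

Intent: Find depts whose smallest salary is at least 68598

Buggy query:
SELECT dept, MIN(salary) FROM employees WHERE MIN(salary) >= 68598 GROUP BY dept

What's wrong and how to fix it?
Bug: Aggregates like MIN are computed per group after WHERE runs

Fix: Use HAVING for the per-group MIN condition

Corrected query:
SELECT dept, MIN(salary) FROM employees GROUP BY dept HAVING MIN(salary) >= 68598

Result:
dept      | MIN(salary)
----------+------------
Legal     | 115533     
Marketing | 167592     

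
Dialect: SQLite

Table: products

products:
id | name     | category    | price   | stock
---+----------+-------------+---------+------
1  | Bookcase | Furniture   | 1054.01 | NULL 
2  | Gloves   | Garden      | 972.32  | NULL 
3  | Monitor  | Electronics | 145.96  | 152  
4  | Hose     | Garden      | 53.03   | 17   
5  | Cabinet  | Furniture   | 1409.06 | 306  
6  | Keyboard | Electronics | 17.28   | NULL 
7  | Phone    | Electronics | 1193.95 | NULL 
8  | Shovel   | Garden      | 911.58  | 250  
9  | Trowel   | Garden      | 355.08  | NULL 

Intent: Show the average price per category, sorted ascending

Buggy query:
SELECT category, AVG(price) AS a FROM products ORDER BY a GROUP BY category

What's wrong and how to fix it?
Bug: GROUP BY must precede ORDER BY

Fix: Move ORDER BY to the end, after GROUP BY

Corrected query:
SELECT category, AVG(price) AS a FROM products GROUP BY category ORDER BY a

Result:
category    | a         
------------+-----------
Electronics | 452.396667
Garden      | 573.0025  
Furniture   | 1231.535  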